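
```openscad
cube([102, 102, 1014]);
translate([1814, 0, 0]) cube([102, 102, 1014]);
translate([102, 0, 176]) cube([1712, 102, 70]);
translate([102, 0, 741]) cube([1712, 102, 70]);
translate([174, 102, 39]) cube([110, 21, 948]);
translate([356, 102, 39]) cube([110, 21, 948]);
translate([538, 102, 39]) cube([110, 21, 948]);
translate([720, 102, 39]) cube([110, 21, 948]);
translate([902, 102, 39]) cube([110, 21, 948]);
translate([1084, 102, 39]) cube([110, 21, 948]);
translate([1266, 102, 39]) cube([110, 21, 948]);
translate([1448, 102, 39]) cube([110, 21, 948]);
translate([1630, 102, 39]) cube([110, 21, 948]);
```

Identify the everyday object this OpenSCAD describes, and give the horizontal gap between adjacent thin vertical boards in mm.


A fence section. The picket gap is 72 mm.

Two posts, two rails, 9 pickets — a fence section. Span 1712 mm holds 9 pickets of 110 mm with 10 equal gaps: ⌊(1712 − 9·110) / 10⌋ = 72 mm.


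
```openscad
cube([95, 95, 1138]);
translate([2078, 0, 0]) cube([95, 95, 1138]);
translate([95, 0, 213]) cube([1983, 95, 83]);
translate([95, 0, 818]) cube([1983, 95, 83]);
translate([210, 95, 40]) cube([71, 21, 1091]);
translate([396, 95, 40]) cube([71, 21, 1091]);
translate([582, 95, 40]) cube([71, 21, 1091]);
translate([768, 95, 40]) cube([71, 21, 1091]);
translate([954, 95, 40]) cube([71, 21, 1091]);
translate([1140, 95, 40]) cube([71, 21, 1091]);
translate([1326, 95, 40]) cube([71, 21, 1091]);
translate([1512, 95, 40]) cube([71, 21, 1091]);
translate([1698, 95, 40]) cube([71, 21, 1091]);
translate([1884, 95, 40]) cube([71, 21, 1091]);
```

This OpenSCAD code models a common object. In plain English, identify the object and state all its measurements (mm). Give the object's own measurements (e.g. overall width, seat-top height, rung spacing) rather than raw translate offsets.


A fence section. Two 95×95 mm posts, 1138 mm tall, stand on the floor with a clear span of 1983 mm between their inner faces. Two horizontal rails of 95×83 mm section span the gap between the posts with their undersides at z = 213 mm and z = 818 mm, flush with the posts' −y face. 10 pickets, each 71 mm wide, 21 mm thick and 1091 mm tall, are fixed to the +y face of the rails with their bottoms at z = 40 mm, spaced across the span with a 115 mm gap after the −x post and between neighbouring pickets, with 123 mm left before the +x post.


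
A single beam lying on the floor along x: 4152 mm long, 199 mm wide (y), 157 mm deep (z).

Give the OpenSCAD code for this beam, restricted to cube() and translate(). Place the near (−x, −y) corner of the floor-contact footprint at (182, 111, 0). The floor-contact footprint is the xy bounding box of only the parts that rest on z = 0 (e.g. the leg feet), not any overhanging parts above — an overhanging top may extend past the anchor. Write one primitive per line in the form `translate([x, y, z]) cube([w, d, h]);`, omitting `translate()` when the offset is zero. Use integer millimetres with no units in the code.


translate([182, 111, 0]) cube([4152, 199, 157]);


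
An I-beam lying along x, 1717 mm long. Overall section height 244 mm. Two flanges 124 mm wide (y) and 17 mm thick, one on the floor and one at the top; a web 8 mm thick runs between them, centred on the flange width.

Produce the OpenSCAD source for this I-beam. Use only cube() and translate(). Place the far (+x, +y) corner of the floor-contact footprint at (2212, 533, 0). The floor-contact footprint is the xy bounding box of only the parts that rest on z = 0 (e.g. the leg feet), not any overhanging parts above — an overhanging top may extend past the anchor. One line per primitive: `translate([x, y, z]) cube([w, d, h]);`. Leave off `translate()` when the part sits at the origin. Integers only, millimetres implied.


translate([495, 409, 0]) cube([1717, 124, 17]);
translate([495, 467, 17]) cube([1717, 8, 210]);
translate([495, 409, 227]) cube([1717, 124, 17]);


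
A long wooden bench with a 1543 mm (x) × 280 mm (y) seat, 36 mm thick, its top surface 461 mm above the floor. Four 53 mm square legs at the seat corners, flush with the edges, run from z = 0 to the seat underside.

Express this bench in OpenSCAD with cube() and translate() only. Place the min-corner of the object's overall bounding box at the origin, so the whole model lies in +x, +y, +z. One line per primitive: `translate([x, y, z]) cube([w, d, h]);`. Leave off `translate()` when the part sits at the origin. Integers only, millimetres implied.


// leg_h = 461 − 36 = 425
translate([0, 0, 425]) cube([1543, 280, 36]);
cube([53, 53, 425]);
translate([0, 227, 0]) cube([53, 53, 425]);
translate([1490, 0, 0]) cube([53, 53, 425]);
translate([1490, 227, 0]) cube([53, 53, 425]);


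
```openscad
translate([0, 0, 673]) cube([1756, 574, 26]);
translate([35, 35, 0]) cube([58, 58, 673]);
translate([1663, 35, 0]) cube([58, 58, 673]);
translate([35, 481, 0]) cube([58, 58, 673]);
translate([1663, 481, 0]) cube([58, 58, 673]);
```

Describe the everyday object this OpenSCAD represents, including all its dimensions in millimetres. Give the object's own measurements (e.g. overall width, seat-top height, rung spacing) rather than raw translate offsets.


A table: top 1756 mm (x) × 574 mm (y), 26 mm thick, upper face at z = 699 mm, on four 58×58 mm square legs, each inset 35 mm from the nearest pair of top edges from z = 0 to the bottom of the top.


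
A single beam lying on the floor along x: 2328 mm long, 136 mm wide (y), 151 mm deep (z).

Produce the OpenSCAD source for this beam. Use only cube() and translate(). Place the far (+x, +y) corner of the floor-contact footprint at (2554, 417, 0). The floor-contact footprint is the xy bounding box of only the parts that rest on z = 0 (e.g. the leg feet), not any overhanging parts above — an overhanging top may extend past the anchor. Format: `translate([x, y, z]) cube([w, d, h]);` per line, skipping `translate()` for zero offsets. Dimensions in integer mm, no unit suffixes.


translate([226, 281, 0]) cube([2328, 136, 151]);


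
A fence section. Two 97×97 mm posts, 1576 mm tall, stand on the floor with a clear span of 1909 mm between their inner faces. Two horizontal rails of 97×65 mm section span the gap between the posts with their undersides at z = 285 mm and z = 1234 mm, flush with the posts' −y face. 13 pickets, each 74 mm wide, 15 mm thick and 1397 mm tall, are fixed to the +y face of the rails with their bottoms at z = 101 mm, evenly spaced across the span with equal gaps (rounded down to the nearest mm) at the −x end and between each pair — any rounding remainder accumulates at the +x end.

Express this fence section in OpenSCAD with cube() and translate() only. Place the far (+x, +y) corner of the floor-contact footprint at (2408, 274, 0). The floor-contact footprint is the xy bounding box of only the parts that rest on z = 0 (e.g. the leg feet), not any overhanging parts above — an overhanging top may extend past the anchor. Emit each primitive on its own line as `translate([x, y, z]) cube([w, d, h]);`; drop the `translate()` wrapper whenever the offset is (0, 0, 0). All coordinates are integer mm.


translate([305, 177, 0]) cube([97, 97, 1576]);
translate([2311, 177, 0]) cube([97, 97, 1576]);
translate([402, 177, 285]) cube([1909, 97, 65]);
translate([402, 177, 1234]) cube([1909, 97, 65]);
translate([469, 274, 101]) cube([74, 15, 1397]);
translate([610, 274, 101]) cube([74, 15, 1397]);
translate([751, 274, 101]) cube([74, 15, 1397]);
translate([892, 274, 101]) cube([74, 15, 1397]);
translate([1033, 274, 101]) cube([74, 15, 1397]);
translate([1174, 274, 101]) cube([74, 15, 1397]);
translate([1315, 274, 101]) cube([74, 15, 1397]);
translate([1456, 274, 101]) cube([74, 15, 1397]);
translate([1597, 274, 101]) cube([74, 15, 1397]);
translate([1738, 274, 101]) cube([74, 15, 1397]);
translate([1879, 274, 101]) cube([74, 15, 1397]);
translate([2020, 274, 101]) cube([74, 15, 1397]);
translate([2161, 274, 101]) cube([74, 15, 1397]);


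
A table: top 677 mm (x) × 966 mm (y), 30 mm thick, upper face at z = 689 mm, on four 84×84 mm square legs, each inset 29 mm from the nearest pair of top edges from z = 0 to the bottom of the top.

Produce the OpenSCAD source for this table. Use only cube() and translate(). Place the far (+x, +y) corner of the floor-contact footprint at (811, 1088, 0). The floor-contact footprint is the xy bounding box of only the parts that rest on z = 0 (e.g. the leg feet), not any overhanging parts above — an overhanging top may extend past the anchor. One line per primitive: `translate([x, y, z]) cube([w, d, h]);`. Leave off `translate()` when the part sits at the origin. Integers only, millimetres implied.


translate([163, 151, 659]) cube([677, 966, 30]);
translate([192, 180, 0]) cube([84, 84, 659]);
translate([727, 180, 0]) cube([84, 84, 659]);
translate([192, 1004, 0]) cube([84, 84, 659]);
translate([727, 1004, 0]) cube([84, 84, 659]);


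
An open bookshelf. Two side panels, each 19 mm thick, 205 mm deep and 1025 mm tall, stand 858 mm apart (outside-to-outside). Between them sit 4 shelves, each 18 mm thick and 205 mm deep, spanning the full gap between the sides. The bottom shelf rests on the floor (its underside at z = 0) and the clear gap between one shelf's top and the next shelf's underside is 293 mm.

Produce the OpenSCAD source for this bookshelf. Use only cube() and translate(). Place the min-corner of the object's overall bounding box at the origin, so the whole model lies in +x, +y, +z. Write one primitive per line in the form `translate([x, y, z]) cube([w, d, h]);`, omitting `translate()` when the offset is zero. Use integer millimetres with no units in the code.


cube([19, 205, 1025]);
translate([839, 0, 0]) cube([19, 205, 1025]);
translate([19, 0, 0]) cube([820, 205, 18]);
translate([19, 0, 311]) cube([820, 205, 18]);
translate([19, 0, 622]) cube([820, 205, 18]);
translate([19, 0, 933]) cube([820, 205, 18]);


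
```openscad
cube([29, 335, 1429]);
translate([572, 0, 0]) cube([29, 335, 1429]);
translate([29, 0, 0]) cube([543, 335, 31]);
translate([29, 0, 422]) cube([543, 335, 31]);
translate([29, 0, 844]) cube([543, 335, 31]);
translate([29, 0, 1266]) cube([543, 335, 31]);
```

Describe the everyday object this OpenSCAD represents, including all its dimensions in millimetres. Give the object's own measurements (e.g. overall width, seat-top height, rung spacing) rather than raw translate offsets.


An open bookshelf. Two side panels, each 29 mm thick, 335 mm deep and 1429 mm tall, stand 601 mm apart (outside-to-outside). Between them sit 4 shelves, each 31 mm thick and 335 mm deep, spanning the full gap between the sides. The bottom shelf rests on the floor (its underside at z = 0) and the clear gap between one shelf's top and the next shelf's underside is 391 mm.


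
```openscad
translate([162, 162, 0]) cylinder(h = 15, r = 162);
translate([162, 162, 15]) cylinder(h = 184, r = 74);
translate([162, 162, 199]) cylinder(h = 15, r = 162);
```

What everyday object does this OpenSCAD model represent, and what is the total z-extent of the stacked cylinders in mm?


A spool. The overall height is 214 mm.

Three coaxial cylinders, large–small–large — a spool. Two 15 mm flanges and a 184 mm core give 15 + 184 + 15 = 214 mm.


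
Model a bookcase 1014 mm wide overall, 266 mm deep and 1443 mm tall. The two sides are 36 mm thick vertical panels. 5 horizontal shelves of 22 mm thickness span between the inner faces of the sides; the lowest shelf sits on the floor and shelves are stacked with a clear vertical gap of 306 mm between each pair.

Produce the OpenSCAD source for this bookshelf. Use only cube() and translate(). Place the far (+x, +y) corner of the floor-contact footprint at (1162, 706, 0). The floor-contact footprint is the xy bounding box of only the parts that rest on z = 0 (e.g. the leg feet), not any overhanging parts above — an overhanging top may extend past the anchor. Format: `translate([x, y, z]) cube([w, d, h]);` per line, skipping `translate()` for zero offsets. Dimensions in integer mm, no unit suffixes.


translate([148, 440, 0]) cube([36, 266, 1443]);
translate([1126, 440, 0]) cube([36, 266, 1443]);
translate([184, 440, 0]) cube([942, 266, 22]);
translate([184, 440, 328]) cube([942, 266, 22]);
translate([184, 440, 656]) cube([942, 266, 22]);
translate([184, 440, 984]) cube([942, 266, 22]);
translate([184, 440, 1312]) cube([942, 266, 22]);


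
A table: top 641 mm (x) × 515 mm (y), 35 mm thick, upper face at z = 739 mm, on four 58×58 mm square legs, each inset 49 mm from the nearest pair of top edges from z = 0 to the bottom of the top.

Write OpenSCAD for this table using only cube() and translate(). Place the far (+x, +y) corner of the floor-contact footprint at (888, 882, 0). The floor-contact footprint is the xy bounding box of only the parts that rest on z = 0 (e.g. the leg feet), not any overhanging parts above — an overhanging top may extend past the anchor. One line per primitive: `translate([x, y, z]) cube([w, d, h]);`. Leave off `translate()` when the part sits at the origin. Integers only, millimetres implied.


translate([296, 416, 704]) cube([641, 515, 35]);
translate([345, 465, 0]) cube([58, 58, 704]);
translate([830, 465, 0]) cube([58, 58, 704]);
translate([345, 824, 0]) cube([58, 58, 704]);
translate([830, 824, 0]) cube([58, 58, 704]);


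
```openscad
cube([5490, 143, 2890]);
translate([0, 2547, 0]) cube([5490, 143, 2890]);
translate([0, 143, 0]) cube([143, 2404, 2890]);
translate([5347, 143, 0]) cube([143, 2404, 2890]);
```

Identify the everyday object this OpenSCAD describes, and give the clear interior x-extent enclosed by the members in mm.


A house (or room) frame. The interior width is 5204 mm.

Four 2890 mm walls enclosing a rectangle with no floor or roof — a room or house frame. Outside width is 5490 mm and wall thickness is 143 mm, so the interior width is 5490 − 2 × 143 = 5204 mm.


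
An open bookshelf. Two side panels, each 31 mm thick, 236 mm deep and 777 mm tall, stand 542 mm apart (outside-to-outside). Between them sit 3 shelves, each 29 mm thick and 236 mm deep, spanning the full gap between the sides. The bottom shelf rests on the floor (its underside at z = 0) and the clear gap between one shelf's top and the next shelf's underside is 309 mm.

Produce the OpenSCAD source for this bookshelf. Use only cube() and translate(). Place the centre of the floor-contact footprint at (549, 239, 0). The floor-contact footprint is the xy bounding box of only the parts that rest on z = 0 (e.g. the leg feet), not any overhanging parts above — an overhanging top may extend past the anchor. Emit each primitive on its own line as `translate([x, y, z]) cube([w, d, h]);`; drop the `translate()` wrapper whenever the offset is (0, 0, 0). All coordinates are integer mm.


translate([278, 121, 0]) cube([31, 236, 777]);
translate([789, 121, 0]) cube([31, 236, 777]);
translate([309, 121, 0]) cube([480, 236, 29]);
translate([309, 121, 338]) cube([480, 236, 29]);
translate([309, 121, 676]) cube([480, 236, 29]);


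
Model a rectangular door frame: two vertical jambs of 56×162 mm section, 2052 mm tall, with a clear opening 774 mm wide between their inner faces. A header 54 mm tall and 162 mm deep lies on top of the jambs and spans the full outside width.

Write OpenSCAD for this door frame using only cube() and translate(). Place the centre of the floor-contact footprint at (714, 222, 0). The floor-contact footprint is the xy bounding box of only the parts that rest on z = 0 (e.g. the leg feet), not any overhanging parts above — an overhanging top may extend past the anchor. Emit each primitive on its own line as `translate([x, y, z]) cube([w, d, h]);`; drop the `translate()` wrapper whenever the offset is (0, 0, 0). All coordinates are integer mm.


translate([271, 141, 0]) cube([56, 162, 2052]);
translate([1101, 141, 0]) cube([56, 162, 2052]);
translate([271, 141, 2052]) cube([886, 162, 54]);


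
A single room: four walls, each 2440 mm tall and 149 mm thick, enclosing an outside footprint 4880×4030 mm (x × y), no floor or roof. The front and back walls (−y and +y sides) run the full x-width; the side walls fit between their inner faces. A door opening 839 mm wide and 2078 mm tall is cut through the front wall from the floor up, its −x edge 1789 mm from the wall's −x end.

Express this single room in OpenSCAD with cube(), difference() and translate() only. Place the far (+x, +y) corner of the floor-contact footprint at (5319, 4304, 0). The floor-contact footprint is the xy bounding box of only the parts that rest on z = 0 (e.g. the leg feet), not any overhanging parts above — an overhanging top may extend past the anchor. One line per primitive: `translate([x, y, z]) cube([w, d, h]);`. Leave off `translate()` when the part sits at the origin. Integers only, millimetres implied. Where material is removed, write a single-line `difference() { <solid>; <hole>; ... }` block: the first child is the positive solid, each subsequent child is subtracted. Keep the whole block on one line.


difference() { translate([439, 274, 0]) cube([4880, 149, 2440]); translate([2228, 274, 0]) cube([839, 149, 2078]); }
translate([439, 4155, 0]) cube([4880, 149, 2440]);
translate([439, 423, 0]) cube([149, 3732, 2440]);
translate([5170, 423, 0]) cube([149, 3732, 2440]);


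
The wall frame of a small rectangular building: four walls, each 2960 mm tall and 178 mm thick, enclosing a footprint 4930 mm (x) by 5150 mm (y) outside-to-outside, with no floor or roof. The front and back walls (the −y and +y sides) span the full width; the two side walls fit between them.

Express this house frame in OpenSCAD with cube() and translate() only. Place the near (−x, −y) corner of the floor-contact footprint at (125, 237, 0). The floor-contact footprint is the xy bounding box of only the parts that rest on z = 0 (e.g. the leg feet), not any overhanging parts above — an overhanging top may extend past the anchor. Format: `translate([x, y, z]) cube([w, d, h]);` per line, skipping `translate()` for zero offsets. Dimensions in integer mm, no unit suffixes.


translate([125, 237, 0]) cube([4930, 178, 2960]);
translate([125, 5209, 0]) cube([4930, 178, 2960]);
translate([125, 415, 0]) cube([178, 4794, 2960]);
translate([4877, 415, 0]) cube([178, 4794, 2960]);


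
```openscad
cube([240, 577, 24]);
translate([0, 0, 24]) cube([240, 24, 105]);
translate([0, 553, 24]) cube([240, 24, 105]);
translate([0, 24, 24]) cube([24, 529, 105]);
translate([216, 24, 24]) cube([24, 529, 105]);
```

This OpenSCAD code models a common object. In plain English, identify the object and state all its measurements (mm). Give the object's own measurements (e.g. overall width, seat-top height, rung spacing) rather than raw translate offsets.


An open-topped rectangular box: outside dimensions 240×577×129 mm, with a uniform wall and base thickness of 24 mm. The base is a full 240×577 slab on the floor; four walls sit on top of the base. The front and back walls (the −y and +y sides) span the full width; the two side walls fit between them.


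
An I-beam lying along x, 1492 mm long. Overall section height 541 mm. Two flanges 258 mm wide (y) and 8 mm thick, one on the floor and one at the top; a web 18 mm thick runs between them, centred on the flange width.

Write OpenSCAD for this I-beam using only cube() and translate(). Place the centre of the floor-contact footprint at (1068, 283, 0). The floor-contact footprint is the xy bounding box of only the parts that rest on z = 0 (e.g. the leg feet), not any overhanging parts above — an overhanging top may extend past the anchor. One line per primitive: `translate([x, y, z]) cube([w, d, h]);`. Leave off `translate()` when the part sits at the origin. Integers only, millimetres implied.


translate([322, 154, 0]) cube([1492, 258, 8]);
translate([322, 274, 8]) cube([1492, 18, 525]);
translate([322, 154, 533]) cube([1492, 258, 8]);


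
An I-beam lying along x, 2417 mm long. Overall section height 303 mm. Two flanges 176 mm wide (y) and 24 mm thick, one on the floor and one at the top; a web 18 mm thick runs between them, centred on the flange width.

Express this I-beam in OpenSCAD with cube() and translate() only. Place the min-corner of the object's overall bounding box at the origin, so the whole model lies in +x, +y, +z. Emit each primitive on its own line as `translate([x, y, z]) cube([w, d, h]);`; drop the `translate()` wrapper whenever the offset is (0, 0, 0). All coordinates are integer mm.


cube([2417, 176, 24]);
translate([0, 79, 24]) cube([2417, 18, 255]);
translate([0, 0, 279]) cube([2417, 176, 24]);


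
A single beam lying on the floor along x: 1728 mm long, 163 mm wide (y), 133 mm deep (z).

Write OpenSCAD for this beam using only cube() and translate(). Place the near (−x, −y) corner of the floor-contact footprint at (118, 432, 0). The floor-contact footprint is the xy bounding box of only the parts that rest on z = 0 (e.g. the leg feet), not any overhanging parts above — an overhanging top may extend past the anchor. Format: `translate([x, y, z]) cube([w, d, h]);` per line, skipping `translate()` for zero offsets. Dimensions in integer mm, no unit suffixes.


translate([118, 432, 0]) cube([1728, 163, 133]);


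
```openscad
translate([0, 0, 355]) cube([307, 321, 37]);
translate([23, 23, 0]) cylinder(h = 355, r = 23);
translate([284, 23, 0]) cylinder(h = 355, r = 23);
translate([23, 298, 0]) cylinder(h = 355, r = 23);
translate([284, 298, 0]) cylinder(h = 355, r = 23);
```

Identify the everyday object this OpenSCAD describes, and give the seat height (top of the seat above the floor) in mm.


A stool. The seat height is 392 mm.

A 307×321×37 slab at z = 355 on four corner cylinders — a stool. The seat top is 355 + 37 = 392 mm.


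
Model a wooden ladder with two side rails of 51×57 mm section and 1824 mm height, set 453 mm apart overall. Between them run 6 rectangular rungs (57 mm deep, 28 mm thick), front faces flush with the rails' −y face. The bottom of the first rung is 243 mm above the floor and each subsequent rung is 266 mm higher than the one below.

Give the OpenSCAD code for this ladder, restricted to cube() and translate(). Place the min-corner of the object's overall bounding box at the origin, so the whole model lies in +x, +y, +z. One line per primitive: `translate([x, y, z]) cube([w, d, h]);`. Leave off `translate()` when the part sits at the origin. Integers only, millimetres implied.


cube([51, 57, 1824]);
translate([402, 0, 0]) cube([51, 57, 1824]);
translate([51, 0, 243]) cube([351, 57, 28]);
translate([51, 0, 509]) cube([351, 57, 28]);
translate([51, 0, 775]) cube([351, 57, 28]);
translate([51, 0, 1041]) cube([351, 57, 28]);
translate([51, 0, 1307]) cube([351, 57, 28]);
translate([51, 0, 1573]) cube([351, 57, 28]);


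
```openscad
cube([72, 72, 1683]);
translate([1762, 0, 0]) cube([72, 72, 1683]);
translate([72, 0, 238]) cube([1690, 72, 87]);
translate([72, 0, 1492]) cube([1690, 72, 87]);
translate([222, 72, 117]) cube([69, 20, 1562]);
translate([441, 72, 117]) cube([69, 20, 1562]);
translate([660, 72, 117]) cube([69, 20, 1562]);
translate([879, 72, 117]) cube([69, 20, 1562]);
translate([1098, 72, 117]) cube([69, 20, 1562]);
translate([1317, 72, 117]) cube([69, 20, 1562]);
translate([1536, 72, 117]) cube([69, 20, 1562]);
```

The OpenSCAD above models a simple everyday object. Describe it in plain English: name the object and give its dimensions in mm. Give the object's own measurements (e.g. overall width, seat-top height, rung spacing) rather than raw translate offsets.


A fence section. Two 72×72 mm posts, 1683 mm tall, stand on the floor with a clear span of 1690 mm between their inner faces. Two horizontal rails of 72×87 mm section span the gap between the posts with their undersides at z = 238 mm and z = 1492 mm, flush with the posts' −y face. 7 pickets, each 69 mm wide, 20 mm thick and 1562 mm tall, are fixed to the +y face of the rails with their bottoms at z = 117 mm, spaced across the span with a 150 mm gap after the −x post and between neighbouring pickets, with 157 mm left before the +x post.


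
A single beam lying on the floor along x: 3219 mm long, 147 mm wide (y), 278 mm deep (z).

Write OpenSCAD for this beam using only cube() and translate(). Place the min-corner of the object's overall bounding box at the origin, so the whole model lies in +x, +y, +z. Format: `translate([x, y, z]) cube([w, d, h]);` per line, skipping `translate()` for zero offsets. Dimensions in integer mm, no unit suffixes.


cube([3219, 147, 278]);


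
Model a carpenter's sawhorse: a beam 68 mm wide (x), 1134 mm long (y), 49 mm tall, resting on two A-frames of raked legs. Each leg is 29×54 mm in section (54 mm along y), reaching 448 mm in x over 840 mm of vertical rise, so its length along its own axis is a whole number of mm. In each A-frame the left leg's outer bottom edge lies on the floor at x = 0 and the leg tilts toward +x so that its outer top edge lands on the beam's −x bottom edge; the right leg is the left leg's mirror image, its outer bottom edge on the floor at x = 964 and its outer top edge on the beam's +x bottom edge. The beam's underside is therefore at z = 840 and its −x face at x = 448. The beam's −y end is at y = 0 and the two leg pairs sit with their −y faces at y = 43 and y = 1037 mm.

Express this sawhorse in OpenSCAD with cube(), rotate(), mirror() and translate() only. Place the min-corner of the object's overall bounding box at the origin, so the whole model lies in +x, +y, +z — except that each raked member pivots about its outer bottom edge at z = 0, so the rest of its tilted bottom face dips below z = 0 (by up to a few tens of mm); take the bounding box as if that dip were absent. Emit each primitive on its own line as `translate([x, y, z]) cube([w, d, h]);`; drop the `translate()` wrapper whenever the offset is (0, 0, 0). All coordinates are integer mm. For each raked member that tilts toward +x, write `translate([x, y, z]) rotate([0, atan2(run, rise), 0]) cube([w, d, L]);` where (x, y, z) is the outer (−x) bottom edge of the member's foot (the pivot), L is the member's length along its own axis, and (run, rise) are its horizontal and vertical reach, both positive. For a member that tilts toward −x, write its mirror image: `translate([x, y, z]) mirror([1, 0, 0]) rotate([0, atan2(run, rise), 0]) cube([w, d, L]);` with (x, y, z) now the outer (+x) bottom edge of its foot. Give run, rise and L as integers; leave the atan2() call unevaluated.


translate([448, 0, 840]) cube([68, 1134, 49]);
translate([0, 43, 0]) rotate([0, atan2(448, 840), 0]) cube([29, 54, 952]);
translate([964, 43, 0]) mirror([1, 0, 0]) rotate([0, atan2(448, 840), 0]) cube([29, 54, 952]);
translate([0, 1037, 0]) rotate([0, atan2(448, 840), 0]) cube([29, 54, 952]);
translate([964, 1037, 0]) mirror([1, 0, 0]) rotate([0, atan2(448, 840), 0]) cube([29, 54, 952]);


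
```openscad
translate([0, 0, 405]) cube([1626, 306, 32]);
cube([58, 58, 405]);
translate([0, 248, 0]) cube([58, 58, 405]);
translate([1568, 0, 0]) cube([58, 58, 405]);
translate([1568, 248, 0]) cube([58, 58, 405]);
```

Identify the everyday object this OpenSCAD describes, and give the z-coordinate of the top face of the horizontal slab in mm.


A bench. The seat-top height is 437 mm.

A long slab on four corner posts — a bench. The slab sits at z = 405 with thickness 32, so the top is 405 + 32 = 437 mm.


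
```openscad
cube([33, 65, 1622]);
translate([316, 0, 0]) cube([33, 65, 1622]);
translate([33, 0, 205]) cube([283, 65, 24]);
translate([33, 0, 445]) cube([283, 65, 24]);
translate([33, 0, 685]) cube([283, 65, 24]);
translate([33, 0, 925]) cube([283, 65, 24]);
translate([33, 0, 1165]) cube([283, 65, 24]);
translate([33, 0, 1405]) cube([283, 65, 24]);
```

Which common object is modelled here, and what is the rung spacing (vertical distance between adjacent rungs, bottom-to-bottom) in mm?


A ladder. The rung spacing is 240 mm.

Two tall 33×65 posts with 6 short bars between them — a ladder. Adjacent rungs sit at z = 205 and z = 445, so the spacing is 445 − 205 = 240 mm.


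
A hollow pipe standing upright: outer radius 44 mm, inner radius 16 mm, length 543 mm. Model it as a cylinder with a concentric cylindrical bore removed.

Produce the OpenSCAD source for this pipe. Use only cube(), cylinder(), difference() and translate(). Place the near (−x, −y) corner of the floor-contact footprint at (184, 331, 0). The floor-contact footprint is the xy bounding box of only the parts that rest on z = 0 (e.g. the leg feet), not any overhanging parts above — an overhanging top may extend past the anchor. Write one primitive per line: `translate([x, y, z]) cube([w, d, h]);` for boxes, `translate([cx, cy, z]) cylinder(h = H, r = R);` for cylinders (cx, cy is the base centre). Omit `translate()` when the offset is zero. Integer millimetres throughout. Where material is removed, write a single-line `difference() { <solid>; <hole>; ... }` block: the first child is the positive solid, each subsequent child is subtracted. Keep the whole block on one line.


difference() { translate([228, 375, 0]) cylinder(h = 543, r = 44); translate([228, 375, 0]) cylinder(h = 543, r = 16); }


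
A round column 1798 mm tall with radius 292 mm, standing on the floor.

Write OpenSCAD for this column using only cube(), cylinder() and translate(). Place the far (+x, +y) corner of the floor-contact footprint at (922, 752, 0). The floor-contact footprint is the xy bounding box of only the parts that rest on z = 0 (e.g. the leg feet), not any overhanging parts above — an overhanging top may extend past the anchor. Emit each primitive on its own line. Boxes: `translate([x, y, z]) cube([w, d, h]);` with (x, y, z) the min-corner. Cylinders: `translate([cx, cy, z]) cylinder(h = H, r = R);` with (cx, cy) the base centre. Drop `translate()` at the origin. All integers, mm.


translate([630, 460, 0]) cylinder(h = 1798, r = 292);


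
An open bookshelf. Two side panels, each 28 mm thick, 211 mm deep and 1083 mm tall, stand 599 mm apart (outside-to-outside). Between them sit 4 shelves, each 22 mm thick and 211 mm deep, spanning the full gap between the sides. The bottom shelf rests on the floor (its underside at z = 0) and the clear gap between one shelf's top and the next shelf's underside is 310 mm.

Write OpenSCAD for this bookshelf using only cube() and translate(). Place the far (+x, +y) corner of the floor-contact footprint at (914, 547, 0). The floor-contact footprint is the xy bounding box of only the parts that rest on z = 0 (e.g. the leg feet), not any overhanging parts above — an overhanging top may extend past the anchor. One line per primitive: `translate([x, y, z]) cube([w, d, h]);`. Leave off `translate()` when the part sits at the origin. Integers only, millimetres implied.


translate([315, 336, 0]) cube([28, 211, 1083]);
translate([886, 336, 0]) cube([28, 211, 1083]);
translate([343, 336, 0]) cube([543, 211, 22]);
translate([343, 336, 332]) cube([543, 211, 22]);
translate([343, 336, 664]) cube([543, 211, 22]);
translate([343, 336, 996]) cube([543, 211, 22]);


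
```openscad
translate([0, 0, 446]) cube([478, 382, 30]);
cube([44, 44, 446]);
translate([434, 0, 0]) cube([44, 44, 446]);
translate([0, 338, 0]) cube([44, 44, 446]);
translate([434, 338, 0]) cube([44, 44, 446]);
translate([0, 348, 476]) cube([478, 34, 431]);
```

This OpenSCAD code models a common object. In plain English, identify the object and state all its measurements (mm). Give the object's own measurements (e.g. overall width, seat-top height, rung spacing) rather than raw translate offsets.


A chair. The seat is a 478×382×30 mm slab with its top at z = 476 mm, on four 44×44 mm corner legs (flush with the seat edges, standing on z = 0). A flat backrest 34 mm thick, 431 mm tall, spans the full seat width and rises from the seat top along its +y edge, rear face flush with the rear of the seat.


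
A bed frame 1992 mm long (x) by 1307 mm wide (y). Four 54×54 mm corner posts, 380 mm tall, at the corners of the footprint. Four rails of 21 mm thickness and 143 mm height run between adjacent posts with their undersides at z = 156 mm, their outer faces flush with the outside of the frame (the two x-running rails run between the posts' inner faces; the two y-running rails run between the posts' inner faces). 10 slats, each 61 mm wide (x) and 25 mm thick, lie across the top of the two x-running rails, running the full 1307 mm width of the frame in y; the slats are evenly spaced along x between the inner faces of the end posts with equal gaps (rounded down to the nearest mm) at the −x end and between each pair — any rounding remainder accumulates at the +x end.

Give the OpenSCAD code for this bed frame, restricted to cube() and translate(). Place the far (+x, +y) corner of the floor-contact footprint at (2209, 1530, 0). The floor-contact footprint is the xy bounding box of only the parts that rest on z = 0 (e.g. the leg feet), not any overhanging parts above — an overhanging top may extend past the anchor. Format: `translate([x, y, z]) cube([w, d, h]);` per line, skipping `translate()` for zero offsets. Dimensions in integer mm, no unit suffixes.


// slat z = rail_z + rail_h = 156 + 143 = 299
// slat gap = ⌊(1884 − 10·61) / 11⌋ = 115
translate([217, 223, 0]) cube([54, 54, 380]);
translate([217, 1476, 0]) cube([54, 54, 380]);
translate([2155, 223, 0]) cube([54, 54, 380]);
translate([2155, 1476, 0]) cube([54, 54, 380]);
translate([271, 223, 156]) cube([1884, 21, 143]);
translate([271, 1509, 156]) cube([1884, 21, 143]);
translate([217, 277, 156]) cube([21, 1199, 143]);
translate([2188, 277, 156]) cube([21, 1199, 143]);
translate([386, 223, 299]) cube([61, 1307, 25]);
translate([562, 223, 299]) cube([61, 1307, 25]);
translate([738, 223, 299]) cube([61, 1307, 25]);
translate([914, 223, 299]) cube([61, 1307, 25]);
translate([1090, 223, 299]) cube([61, 1307, 25]);
translate([1266, 223, 299]) cube([61, 1307, 25]);
translate([1442, 223, 299]) cube([61, 1307, 25]);
translate([1618, 223, 299]) cube([61, 1307, 25]);
translate([1794, 223, 299]) cube([61, 1307, 25]);
translate([1970, 223, 299]) cube([61, 1307, 25]);


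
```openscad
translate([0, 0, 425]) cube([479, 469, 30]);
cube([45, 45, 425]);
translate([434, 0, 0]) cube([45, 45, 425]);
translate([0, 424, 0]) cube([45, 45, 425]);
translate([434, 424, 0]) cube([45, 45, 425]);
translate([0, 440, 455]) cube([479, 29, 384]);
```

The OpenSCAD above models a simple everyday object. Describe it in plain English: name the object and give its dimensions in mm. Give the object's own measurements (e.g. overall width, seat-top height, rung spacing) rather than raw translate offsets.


A chair. The seat is a 479×469×30 mm slab with its top at z = 455 mm, on four 45×45 mm corner legs (flush with the seat edges, standing on z = 0). A flat backrest 29 mm thick, 384 mm tall, spans the full seat width and rises from the seat top along its +y edge, rear face flush with the rear of the seat.


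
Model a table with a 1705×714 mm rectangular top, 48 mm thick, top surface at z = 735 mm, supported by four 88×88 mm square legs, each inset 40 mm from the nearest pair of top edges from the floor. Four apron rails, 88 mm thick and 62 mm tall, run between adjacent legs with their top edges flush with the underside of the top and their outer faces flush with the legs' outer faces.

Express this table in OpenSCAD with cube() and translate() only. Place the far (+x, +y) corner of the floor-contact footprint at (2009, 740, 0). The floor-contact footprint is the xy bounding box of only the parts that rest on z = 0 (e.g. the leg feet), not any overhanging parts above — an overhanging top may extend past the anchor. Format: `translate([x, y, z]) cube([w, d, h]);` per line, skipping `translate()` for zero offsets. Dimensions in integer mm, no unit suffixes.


// leg_h = 735 - 48 = 687
// apron z = 687 - 62 = 625
translate([344, 66, 687]) cube([1705, 714, 48]);
translate([384, 106, 0]) cube([88, 88, 687]);
translate([1921, 106, 0]) cube([88, 88, 687]);
translate([384, 652, 0]) cube([88, 88, 687]);
translate([1921, 652, 0]) cube([88, 88, 687]);
translate([472, 106, 625]) cube([1449, 88, 62]);
translate([472, 652, 625]) cube([1449, 88, 62]);
translate([384, 194, 625]) cube([88, 458, 62]);
translate([1921, 194, 625]) cube([88, 458, 62]);


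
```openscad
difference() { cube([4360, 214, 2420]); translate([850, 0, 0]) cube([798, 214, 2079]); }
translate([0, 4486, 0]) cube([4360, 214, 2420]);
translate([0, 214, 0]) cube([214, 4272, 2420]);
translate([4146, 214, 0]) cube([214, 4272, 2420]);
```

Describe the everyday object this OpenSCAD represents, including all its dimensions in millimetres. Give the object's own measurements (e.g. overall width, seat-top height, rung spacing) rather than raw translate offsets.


A single room: four walls, each 2420 mm tall and 214 mm thick, enclosing an outside footprint 4360×4700 mm (x × y), no floor or roof. The front and back walls (−y and +y sides) run the full x-width; the side walls fit between their inner faces. A door opening 798 mm wide and 2079 mm tall is cut through the front wall from the floor up, its −x edge 850 mm from the wall's −x end.


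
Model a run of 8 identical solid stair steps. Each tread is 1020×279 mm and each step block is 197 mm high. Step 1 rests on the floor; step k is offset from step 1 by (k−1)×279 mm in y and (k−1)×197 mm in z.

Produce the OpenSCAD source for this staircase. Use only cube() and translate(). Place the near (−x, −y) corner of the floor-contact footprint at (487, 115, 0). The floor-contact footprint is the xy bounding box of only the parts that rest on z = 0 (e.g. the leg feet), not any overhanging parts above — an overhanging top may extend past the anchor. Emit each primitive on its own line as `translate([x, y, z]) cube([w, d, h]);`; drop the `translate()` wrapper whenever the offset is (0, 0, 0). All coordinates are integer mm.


translate([487, 115, 0]) cube([1020, 279, 197]);
translate([487, 394, 197]) cube([1020, 279, 197]);
translate([487, 673, 394]) cube([1020, 279, 197]);
translate([487, 952, 591]) cube([1020, 279, 197]);
translate([487, 1231, 788]) cube([1020, 279, 197]);
translate([487, 1510, 985]) cube([1020, 279, 197]);
translate([487, 1789, 1182]) cube([1020, 279, 197]);
translate([487, 2068, 1379]) cube([1020, 279, 197]);


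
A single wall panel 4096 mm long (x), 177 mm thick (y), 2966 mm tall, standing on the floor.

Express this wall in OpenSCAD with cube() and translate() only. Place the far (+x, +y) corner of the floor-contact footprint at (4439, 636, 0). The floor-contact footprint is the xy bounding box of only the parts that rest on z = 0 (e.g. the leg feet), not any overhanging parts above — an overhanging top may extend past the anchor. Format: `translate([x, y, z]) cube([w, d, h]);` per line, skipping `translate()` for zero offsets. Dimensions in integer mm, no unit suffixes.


translate([343, 459, 0]) cube([4096, 177, 2966]);


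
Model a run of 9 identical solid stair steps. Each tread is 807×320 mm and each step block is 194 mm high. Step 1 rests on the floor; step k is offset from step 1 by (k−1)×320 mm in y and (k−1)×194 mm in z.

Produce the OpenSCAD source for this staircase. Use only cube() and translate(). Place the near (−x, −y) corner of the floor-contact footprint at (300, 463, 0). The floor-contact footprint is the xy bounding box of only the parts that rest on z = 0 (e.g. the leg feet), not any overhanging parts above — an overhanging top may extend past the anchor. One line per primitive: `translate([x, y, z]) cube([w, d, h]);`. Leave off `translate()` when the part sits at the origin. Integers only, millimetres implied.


translate([300, 463, 0]) cube([807, 320, 194]);
translate([300, 783, 194]) cube([807, 320, 194]);
translate([300, 1103, 388]) cube([807, 320, 194]);
translate([300, 1423, 582]) cube([807, 320, 194]);
translate([300, 1743, 776]) cube([807, 320, 194]);
translate([300, 2063, 970]) cube([807, 320, 194]);
translate([300, 2383, 1164]) cube([807, 320, 194]);
translate([300, 2703, 1358]) cube([807, 320, 194]);
translate([300, 3023, 1552]) cube([807, 320, 194]);


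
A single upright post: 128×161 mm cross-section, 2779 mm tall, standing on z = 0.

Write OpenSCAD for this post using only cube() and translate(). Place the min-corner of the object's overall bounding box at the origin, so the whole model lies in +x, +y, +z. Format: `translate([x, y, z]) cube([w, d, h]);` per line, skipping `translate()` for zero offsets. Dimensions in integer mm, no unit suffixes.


cube([128, 161, 2779]);
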